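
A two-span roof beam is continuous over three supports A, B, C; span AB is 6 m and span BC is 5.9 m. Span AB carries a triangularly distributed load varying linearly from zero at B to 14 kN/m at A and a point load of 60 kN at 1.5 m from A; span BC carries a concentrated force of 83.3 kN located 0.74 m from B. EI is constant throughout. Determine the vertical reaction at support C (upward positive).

Take M_B as the redundant. Released structure: two simple spans AB and BC with a hinge at B.
Discontinuity in slope at B on the released structure — sum the simple-span end rotations:
  span AB: triangular load, peak 14: 7w₀L³/(360EI) = 58.8/EI
  span AB: point load 60 at a = 1.5: Pab(L + a)/(6LEI) = 84.38/EI
  span BC: point load 83.3 at a = 0.74: Pab(L + b)/(6LEI) = 99.38/EI
  relative rotation θ_0 = (143.2 + 99.38)/EI = 242.6/EI
A unit hogging moment at B produces rotation L₁/(3EI) + L₂/(3EI) = 3.967/EI.
Slope continuity at B: θ_0 = M_B·3.967/EI, so M_B = 242.6/3.967 = 61.15 kN·m (hogging).
Span BC, ΣM about C: R_B^{BC}·5.9 = 429.8 + 61.15, so R_B^{BC} = 83.22 kN and R_C = 83.3 − 83.22 = 0.08388 kN.

R_C = 0.08388 kN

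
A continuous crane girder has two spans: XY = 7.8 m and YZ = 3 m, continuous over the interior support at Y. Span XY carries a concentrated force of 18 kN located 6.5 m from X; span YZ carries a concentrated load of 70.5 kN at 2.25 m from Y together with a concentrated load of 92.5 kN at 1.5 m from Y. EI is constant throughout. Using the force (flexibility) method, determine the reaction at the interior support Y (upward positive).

R_Y = 94.68 kN

Insert a hinge at Y; M_Y is the redundant, and each span becomes simply supported.
End slopes at the hinge Y, treating each span as simply supported:
  span XY: point load 18 at a = 6.5: Pab(L + a)/(6LEI) = 46.48/EI
  span YZ: point load 70.5 at a = 2.25: Pab(L + b)/(6LEI) = 24.79/EI
  span YZ: point load 92.5 at a = 1.5: Pab(L + b)/(6LEI) = 52.03/EI
  relative rotation θ_0 = (46.48 + 76.82)/EI = 123.3/EI
A unit hogging moment at Y produces rotation L₁/(3EI) + L₂/(3EI) = 3.6/EI.
Compatibility: M_Y·(L₁+L₂)/(3EI) = θ_0, giving M_Y = 34.25 kN·m (hogging).
Span XY, ΣM about X with M_Y applied at Y: R_Y^{XY}·7.8 = 117 + 34.25, so R_Y^{XY} = 19.39 kN and R_X = 18 − 19.39 = -1.391 kN.
Span YZ, ΣM about Z: R_Y^{YZ}·3 = 191.6 + 34.25, so R_Y^{YZ} = 75.29 kN and R_Z = 163 − 75.29 = 87.71 kN.
R_Y = 19.39 + 75.29 = 94.68 kN.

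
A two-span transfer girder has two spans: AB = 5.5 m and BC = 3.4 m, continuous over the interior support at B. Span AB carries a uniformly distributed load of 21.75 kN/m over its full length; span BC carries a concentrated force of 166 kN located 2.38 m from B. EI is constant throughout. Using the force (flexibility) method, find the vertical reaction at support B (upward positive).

Release continuity at B by inserting a hinge; the redundant is the internal moment M_B. The primary structure is two simply-supported spans AB and BC.
End slopes at the hinge B, treating each span as simply supported:
  span AB: UDL 21.75: wL³/(24EI) = 150.8/EI
  span BC: point load 166 at a = 2.38: Pab(L + b)/(6LEI) = 87.31/EI
  relative rotation θ_0 = (150.8 + 87.31)/EI = 238.1/EI
A unit hogging moment at B produces rotation L₁/(3EI) + L₂/(3EI) = 2.967/EI.
Slope continuity at B: θ_0 = M_B·2.967/EI, so M_B = 238.1/2.967 = 80.26 kN·m (hogging).
Span AB, ΣM about A with M_B applied at B: R_B^{AB}·5.5 = 329 + 80.26, so R_B^{AB} = 74.4 kN and R_A = 119.6 − 74.4 = 45.22 kN.
Span BC, ΣM about C: R_B^{BC}·3.4 = 169.3 + 80.26, so R_B^{BC} = 73.4 kN and R_C = 166 − 73.4 = 92.6 kN.
R_B = 74.4 + 73.4 = 147.8 kN.

R_B = 147.8 kN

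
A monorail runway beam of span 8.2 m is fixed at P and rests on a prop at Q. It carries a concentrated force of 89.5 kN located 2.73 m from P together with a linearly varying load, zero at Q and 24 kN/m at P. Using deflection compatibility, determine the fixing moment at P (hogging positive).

M_P = 243.4 kN·m

Choose R_Q as the redundant. The primary structure is the cantilever fixed at P.
Downward deflection at the released point Q due to the loads:
  point load 89.5 at a = 2.73: Pa²(3L − a)/(6EI) = 2431/EI
  triangular load, peak 24 at the fixed end: w₀L⁴/(30EI) = 3617/EI
  δ_0 = 6048/EI
Flexibility coefficient — unit upward force at Q: δ_{QQ} = L³/(3EI) = 183.8/EI.
The prop prevents deflection at Q: R_Q = δ_0/δ_{QQ} = 6048/183.8 = 32.91 kN.
Moment equilibrium about P: M_P = Σ(load moments about P) − R_Q·L = 513.3 − 32.91×8.2 = 243.4 kN·m.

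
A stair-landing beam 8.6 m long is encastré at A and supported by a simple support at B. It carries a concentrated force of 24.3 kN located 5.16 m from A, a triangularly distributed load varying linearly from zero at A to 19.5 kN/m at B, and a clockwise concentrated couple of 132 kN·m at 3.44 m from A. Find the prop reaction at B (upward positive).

Choose R_B as the redundant. The primary structure is the cantilever fixed at A.
Primary-structure tip deflection at B by superposition:
  point load 24.3 at a = 5.16: Pa²(3L − a)/(6EI) = 2226/EI
  triangular load, peak 19.5 at the free end: 11w₀L⁴/(120EI) = 9778/EI
  clockwise couple 132 at a = 3.44: M₀a(2L − a)/(2EI) = 3124/EI
  δ_0 = 15128/EI
Tip deflection under a unit load at B: L³/(3EI) = 212/EI.
Compatibility at B: δ_0 − R_B·δ_{BB} = 0, so R_B = 15128/212 = 71.35 kN.

R_B = 71.35 kN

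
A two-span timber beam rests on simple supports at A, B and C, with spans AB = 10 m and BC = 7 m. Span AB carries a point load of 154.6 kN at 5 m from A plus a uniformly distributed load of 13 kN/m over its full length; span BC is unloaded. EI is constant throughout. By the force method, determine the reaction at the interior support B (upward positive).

Insert a hinge at B; M_B is the redundant, and each span becomes simply supported.
Rotations at B on the released spans (each span's end-slope, ×1/EI):
  span AB: point load 154.6 at a = 5: Pab(L + a)/(6LEI) = 966.2/EI
  span AB: UDL 13: wL³/(24EI) = 541.7/EI
  relative rotation θ_0 = (1508 + 0)/EI = 1508/EI
A unit hogging moment at B produces rotation L₁/(3EI) + L₂/(3EI) = 5.667/EI.
Slope continuity at B: θ_0 = M_B·5.667/EI, so M_B = 1508/5.667 = 266.1 kN·m (hogging).
Span AB, ΣM about A with M_B applied at B: R_B^{AB}·10 = 1423 + 266.1, so R_B^{AB} = 168.9 kN and R_A = 284.6 − 168.9 = 115.7 kN.
Span BC, ΣM about C: R_B^{BC}·7 = 0 + 266.1, so R_B^{BC} = 38.01 kN and R_C = 0 − 38.01 = -38.01 kN.
R_B = 168.9 + 38.01 = 206.9 kN.

R_B = 206.9 kN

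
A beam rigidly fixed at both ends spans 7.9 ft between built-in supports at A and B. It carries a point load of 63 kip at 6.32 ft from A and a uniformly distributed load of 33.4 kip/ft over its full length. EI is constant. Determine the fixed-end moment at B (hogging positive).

M_B = 237.4 kip·ft

Take the two fixed-end moments M_A, M_B as redundants; the released structure is the simple span AB.
End rotations of the released simple span under the applied load (×1/EI):
  at A: point load 63 at a = 6.32: Pab(L + b)/(6LEI) = 125.8/EI
  at B: point load 63 at a = 6.32: Pab(L + a)/(6LEI) = 188.7/EI
  at A: UDL 33.4: wL³/(24EI) = 686.1/EI
  at B: UDL 33.4: wL³/(24EI) = 686.1/EI
  θ_A0 = 812/EI,  θ_B0 = 874.9/EI
Flexibility coefficients: a unit moment at one end gives L/(3EI) there and L/(6EI) at the far end, so f₁₁ = f₂₂ = 2.633/EI and f₁₂ = f₂₁ = 1.317/EI.
Compatibility — zero rotation at each built-in end:
  2.633 M_A + 1.317 M_B = 812
  1.317 M_A + 2.633 M_B = 874.9
Solving the pair gives M_A = 189.6 kip·ft and M_B = 237.4 kip·ft (hogging).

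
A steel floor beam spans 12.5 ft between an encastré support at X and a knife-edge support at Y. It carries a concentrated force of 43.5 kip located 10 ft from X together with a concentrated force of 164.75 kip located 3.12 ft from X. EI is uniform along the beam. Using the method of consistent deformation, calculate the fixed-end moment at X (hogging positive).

M_X = 389.8 kip·ft

Release the roller at Y. Primary structure: cantilever fixed at X.
Primary-structure tip deflection at Y by superposition:
  point load 43.5 at a = 10: Pa²(3L − a)/(6EI) = 19938/EI
  point load 164.75 at a = 3.12: Pa²(3L − a)/(6EI) = 9189/EI
  δ_0 = 29127/EI
Flexibility coefficient — unit upward force at Y: δ_{YY} = L³/(3EI) = 651/EI.
Compatibility at Y: δ_0 − R_Y·δ_{YY} = 0, so R_Y = 29127/651 = 44.74 kip.
Moment equilibrium about X: M_X = Σ(load moments about X) − R_Y·L = 949 − 44.74×12.5 = 389.8 kip·ft.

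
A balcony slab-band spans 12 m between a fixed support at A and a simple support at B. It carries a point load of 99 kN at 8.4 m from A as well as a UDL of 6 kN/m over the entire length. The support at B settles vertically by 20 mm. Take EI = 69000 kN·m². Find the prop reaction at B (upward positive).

Choose R_B as the redundant. The primary structure is the cantilever fixed at A.
Free-end deflection of the primary structure under the applied loading (downward +):
  point load 99 at a = 8.4: Pa²(3L − a)/(6EI) = 32133/EI
  UDL 6: wL⁴/(8EI) = 15552/EI
  δ_0 = 47685/EI
Tip deflection under a unit load at B: L³/(3EI) = 576/EI.
With EI = 69000 kN·m²: δ_0 = 0.69109 m and δ_{BB} = 0.008348 m/kN.
Compatibility — the beam at B must follow the support down by 0.02 m: δ_0 − R_B·δ_{BB} = 0.02, so R_B = (0.69109 − 0.02)/0.008348 = 80.39 kN.

R_B = 80.39 kN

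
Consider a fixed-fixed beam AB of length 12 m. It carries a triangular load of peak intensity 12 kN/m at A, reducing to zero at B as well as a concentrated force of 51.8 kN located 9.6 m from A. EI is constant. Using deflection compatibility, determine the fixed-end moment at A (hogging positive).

M_A = 106.3 kN·m

Take the two fixed-end moments M_A, M_B as redundants; the released structure is the simple span AB.
End rotations of the released simple span under the applied load (×1/EI):
  at A: triangular load, peak 12: w₀L³/(45EI) = 460.8/EI
  at B: triangular load, peak 12: 7w₀L³/(360EI) = 403.2/EI
  at A: point load 51.8 at a = 9.6: Pab(L + b)/(6LEI) = 238.7/EI
  at B: point load 51.8 at a = 9.6: Pab(L + a)/(6LEI) = 358/EI
  θ_A0 = 699.5/EI,  θ_B0 = 761.2/EI
Flexibility coefficients: a unit moment at one end gives L/(3EI) there and L/(6EI) at the far end, so f₁₁ = f₂₂ = 4/EI and f₁₂ = f₂₁ = 2/EI.
Compatibility — zero rotation at each built-in end:
  4 M_A + 2 M_B = 699.5
  2 M_A + 4 M_B = 761.2
Solving the pair gives M_A = 106.3 kN·m and M_B = 137.2 kN·m (hogging).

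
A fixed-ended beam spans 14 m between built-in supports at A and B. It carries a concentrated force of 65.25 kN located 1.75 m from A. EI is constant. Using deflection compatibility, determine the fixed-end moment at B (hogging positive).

Release both end moments; the primary structure is a simply-supported span AB with redundants M_A and M_B.
Simple-span end rotations at A and B under the given loads:
  at A: point load 65.25 at a = 1.75: Pab(L + b)/(6LEI) = 437.1/EI
  at B: point load 65.25 at a = 1.75: Pab(L + a)/(6LEI) = 262.3/EI
  θ_A0 = 437.1/EI,  θ_B0 = 262.3/EI
Flexibility coefficients: a unit moment at one end gives L/(3EI) there and L/(6EI) at the far end, so f₁₁ = f₂₂ = 4.667/EI and f₁₂ = f₂₁ = 2.333/EI.
Compatibility — zero rotation at each built-in end:
  4.667 M_A + 2.333 M_B = 437.1
  2.333 M_A + 4.667 M_B = 262.3
Solving the pair gives M_A = 87.42 kN·m and M_B = 12.49 kN·m (hogging).

M_B = 12.49 kN·m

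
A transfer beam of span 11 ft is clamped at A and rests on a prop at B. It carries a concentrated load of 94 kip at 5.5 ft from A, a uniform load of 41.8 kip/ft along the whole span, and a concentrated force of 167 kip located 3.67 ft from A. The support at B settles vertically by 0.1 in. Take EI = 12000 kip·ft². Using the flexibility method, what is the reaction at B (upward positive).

Choose R_B as the redundant. The primary structure is the cantilever fixed at A.
Deflection at B on the released cantilever, summing each load's contribution:
  point load 94 at a = 5.5: Pa²(3L − a)/(6EI) = 13033/EI
  UDL 41.8: wL⁴/(8EI) = 76499/EI
  point load 167 at a = 3.67: Pa²(3L − a)/(6EI) = 10995/EI
  δ_0 = 100527/EI
Flexibility coefficient — unit upward force at B: δ_{BB} = L³/(3EI) = 443.7/EI.
With EI = 12000 kip·ft²: δ_0 = 8.3773 ft and δ_{BB} = 0.036972 ft/kip.
Compatibility — the beam at B must follow the support down by 0.008333 ft: δ_0 − R_B·δ_{BB} = 0.008333, so R_B = (8.3773 − 0.008333)/0.036972 = 226.4 kip.

R_B = 226.4 kip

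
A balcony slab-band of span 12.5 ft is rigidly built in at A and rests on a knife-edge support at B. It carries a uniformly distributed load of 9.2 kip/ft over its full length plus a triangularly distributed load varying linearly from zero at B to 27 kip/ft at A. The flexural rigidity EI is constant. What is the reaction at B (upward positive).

Take the reaction at B as the redundant and release it; the primary structure is a cantilever fixed at A.
Deflection at B on the released cantilever, summing each load's contribution:
  UDL 9.2: wL⁴/(8EI) = 28076/EI
  triangular load, peak 27 at the fixed end: w₀L⁴/(30EI) = 21973/EI
  δ_0 = 50049/EI
Flexibility coefficient — unit upward force at B: δ_{BB} = L³/(3EI) = 651/EI.
The prop prevents deflection at B: R_B = δ_0/δ_{BB} = 50049/651 = 76.88 kip.

R_B = 76.88 kip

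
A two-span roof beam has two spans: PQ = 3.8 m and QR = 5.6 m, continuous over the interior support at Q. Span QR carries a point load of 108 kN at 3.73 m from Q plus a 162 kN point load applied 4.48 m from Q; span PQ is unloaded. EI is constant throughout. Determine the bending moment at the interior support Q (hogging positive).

Release continuity at Q by inserting a hinge; the redundant is the internal moment M_Q. The primary structure is two simply-supported spans PQ and QR.
Discontinuity in slope at Q on the released structure — sum the simple-span end rotations:
  span QR: point load 108 at a = 3.73: Pab(L + b)/(6LEI) = 167.5/EI
  span QR: point load 162 at a = 4.48: Pab(L + b)/(6LEI) = 162.6/EI
  relative rotation θ_0 = (0 + 330)/EI = 330/EI
A unit hogging moment at Q produces rotation L₁/(3EI) + L₂/(3EI) = 3.133/EI.
Compatibility: M_Q·(L₁+L₂)/(3EI) = θ_0, giving M_Q = 105.3 kN·m (hogging).

M_Q = 105.3 kN·m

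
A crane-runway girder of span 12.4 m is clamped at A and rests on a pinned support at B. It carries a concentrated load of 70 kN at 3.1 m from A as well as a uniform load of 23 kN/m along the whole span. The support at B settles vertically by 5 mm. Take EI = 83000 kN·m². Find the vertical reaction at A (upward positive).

Release the roller at B. Primary structure: cantilever fixed at A.
Downward deflection at the released point B due to the loads:
  point load 70 at a = 3.1: Pa²(3L − a)/(6EI) = 3823/EI
  UDL 23: wL⁴/(8EI) = 67971/EI
  δ_0 = 71794/EI
Tip deflection under a unit load at B: L³/(3EI) = 635.5/EI.
With EI = 83000 kN·m²: δ_0 = 0.86499 m and δ_{BB} = 0.007657 m/kN.
Compatibility — the beam at B must follow the support down by 0.005 m: δ_0 − R_B·δ_{BB} = 0.005, so R_B = (0.86499 − 0.005)/0.007657 = 112.3 kN.
Vertical equilibrium: R_A = ΣP − R_B = 355.2 − 112.3 = 242.9 kN.

R_A = 242.9 kN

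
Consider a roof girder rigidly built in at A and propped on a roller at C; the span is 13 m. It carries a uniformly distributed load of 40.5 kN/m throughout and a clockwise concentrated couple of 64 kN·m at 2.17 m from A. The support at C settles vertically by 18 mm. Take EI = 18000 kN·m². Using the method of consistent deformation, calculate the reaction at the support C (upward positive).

R_C = 199.3 kN

Remove the prop at C; the released (primary) structure is a cantilever built in at A.
Downward deflection at the released point C due to the loads:
  UDL 40.5: wL⁴/(8EI) = 144590/EI
  clockwise couple 64 at a = 2.17: M₀a(2L − a)/(2EI) = 1655/EI
  δ_0 = 146245/EI
Tip deflection under a unit load at C: L³/(3EI) = 732.3/EI.
With EI = 18000 kN·m²: δ_0 = 8.1247 m and δ_{CC} = 0.040685 m/kN.
Compatibility — the beam at C must follow the support down by 0.018 m: δ_0 − R_C·δ_{CC} = 0.018, so R_C = (8.1247 − 0.018)/0.040685 = 199.3 kN.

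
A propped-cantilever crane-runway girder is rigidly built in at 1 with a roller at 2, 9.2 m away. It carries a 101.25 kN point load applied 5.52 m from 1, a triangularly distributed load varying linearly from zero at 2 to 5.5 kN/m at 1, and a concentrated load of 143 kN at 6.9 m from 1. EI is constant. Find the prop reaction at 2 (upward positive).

R_2 = 139.3 kN

Take the reaction at 2 as the redundant and release it; the primary structure is a cantilever fixed at 1.
Free-end deflection of the primary structure under the applied loading (downward +):
  point load 101.25 at a = 5.52: Pa²(3L − a)/(6EI) = 11353/EI
  triangular load, peak 5.5 at the fixed end: w₀L⁴/(30EI) = 1313/EI
  point load 143 at a = 6.9: Pa²(3L − a)/(6EI) = 23488/EI
  δ_0 = 36155/EI
Flexibility coefficient — unit upward force at 2: δ_{22} = L³/(3EI) = 259.6/EI.
Compatibility at 2: δ_0 − R_2·δ_{22} = 0, so R_2 = 36155/259.6 = 139.3 kN.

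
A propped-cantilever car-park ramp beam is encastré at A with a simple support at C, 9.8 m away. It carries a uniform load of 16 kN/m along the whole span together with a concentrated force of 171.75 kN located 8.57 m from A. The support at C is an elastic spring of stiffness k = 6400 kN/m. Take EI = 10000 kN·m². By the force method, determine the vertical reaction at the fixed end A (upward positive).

R_A = 131.1 kN

Take the reaction at C as the redundant and release it; the primary structure is a cantilever fixed at A.
Downward deflection at the released point C due to the loads:
  UDL 16: wL⁴/(8EI) = 18447/EI
  point load 171.75 at a = 8.57: Pa²(3L − a)/(6EI) = 43792/EI
  δ_0 = 62240/EI
Flexibility coefficient — unit upward force at C: δ_{CC} = L³/(3EI) = 313.7/EI.
With EI = 10000 kN·m²: δ_0 = 6.224 m and δ_{CC} = 0.031373 m/kN.
Compatibility — the spring shortens by R_C/k under the reaction it provides: δ_0 − R_C·δ_{CC} = R_C/k. With 1/k = 0.000156 m/kN, R_C = δ_0 / (δ_{CC} + 1/k) = 6.224 / (0.031373 + 0.000156) = 197.4 kN.
Vertical equilibrium: R_A = ΣP − R_C = 328.6 − 197.4 = 131.1 kN.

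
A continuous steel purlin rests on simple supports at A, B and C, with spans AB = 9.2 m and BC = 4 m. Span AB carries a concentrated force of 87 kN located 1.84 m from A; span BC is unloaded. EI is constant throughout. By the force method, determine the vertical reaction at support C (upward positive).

R_C = -13.39 kN

Take M_B as the redundant. Released structure: two simple spans AB and BC with a hinge at B.
End slopes at the hinge B, treating each span as simply supported:
  span AB: point load 87 at a = 1.84: Pab(L + a)/(6LEI) = 235.6/EI
  relative rotation θ_0 = (235.6 + 0)/EI = 235.6/EI
A unit hogging moment at B produces rotation L₁/(3EI) + L₂/(3EI) = 4.4/EI.
Slope continuity at B: θ_0 = M_B·4.4/EI, so M_B = 235.6/4.4 = 53.55 kN·m (hogging).
Span BC, ΣM about C: R_B^{BC}·4 = 0 + 53.55, so R_B^{BC} = 13.39 kN and R_C = 0 − 13.39 = -13.39 kN.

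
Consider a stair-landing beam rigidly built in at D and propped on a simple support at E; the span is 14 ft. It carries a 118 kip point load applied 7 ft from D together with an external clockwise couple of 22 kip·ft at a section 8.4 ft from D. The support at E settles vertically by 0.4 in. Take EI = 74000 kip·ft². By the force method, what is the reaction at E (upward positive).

R_E = 36.16 kip

Choose R_E as the redundant. The primary structure is the cantilever fixed at D.
Primary-structure tip deflection at E by superposition:
  point load 118 at a = 7: Pa²(3L − a)/(6EI) = 33728/EI
  clockwise couple 22 at a = 8.4: M₀a(2L − a)/(2EI) = 1811/EI
  δ_0 = 35539/EI
Flexibility coefficient — unit upward force at E: δ_{EE} = L³/(3EI) = 914.7/EI.
With EI = 74000 kip·ft²: δ_0 = 0.48026 ft and δ_{EE} = 0.01236 ft/kip.
Compatibility — the beam at E must follow the support down by 0.03333 ft: δ_0 − R_E·δ_{EE} = 0.03333, so R_E = (0.48026 − 0.03333)/0.01236 = 36.16 kip.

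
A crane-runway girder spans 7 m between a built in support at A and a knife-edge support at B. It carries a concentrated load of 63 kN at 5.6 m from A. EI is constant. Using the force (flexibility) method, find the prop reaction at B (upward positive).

Choose R_B as the redundant. The primary structure is the cantilever fixed at A.
Deflection at B on the released cantilever, summing each load's contribution:
  point load 63 at a = 5.6: Pa²(3L − a)/(6EI) = 5071/EI
Flexibility coefficient — unit upward force at B: δ_{BB} = L³/(3EI) = 114.3/EI.
The prop prevents deflection at B: R_B = δ_0/δ_{BB} = 5071/114.3 = 44.35 kN.

R_B = 44.35 kN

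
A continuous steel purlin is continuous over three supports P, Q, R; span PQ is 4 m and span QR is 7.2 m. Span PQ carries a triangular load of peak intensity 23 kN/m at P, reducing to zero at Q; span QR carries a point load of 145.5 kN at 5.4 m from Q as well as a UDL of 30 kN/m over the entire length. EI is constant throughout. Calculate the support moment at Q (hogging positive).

M_Q = 211.6 kN·m

Take M_Q as the redundant. Released structure: two simple spans PQ and QR with a hinge at Q.
Discontinuity in slope at Q on the released structure — sum the simple-span end rotations:
  span PQ: triangular load, peak 23: 7w₀L³/(360EI) = 28.62/EI
  span QR: point load 145.5 at a = 5.4: Pab(L + b)/(6LEI) = 294.6/EI
  span QR: UDL 30: wL³/(24EI) = 466.6/EI
  relative rotation θ_0 = (28.62 + 761.2)/EI = 789.8/EI
A unit hogging moment at Q produces rotation L₁/(3EI) + L₂/(3EI) = 3.733/EI.
Compatibility: M_Q·(L₁+L₂)/(3EI) = θ_0, giving M_Q = 211.6 kN·m (hogging).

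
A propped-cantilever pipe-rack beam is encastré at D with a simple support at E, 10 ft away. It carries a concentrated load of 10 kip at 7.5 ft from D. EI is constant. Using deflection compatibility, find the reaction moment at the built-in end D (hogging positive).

M_D = 11.72 kip·ft

Choose R_E as the redundant. The primary structure is the cantilever fixed at D.
Downward deflection at the released point E due to the loads:
  point load 10 at a = 7.5: Pa²(3L − a)/(6EI) = 2109/EI
Tip deflection under a unit load at E: L³/(3EI) = 333.3/EI.
Compatibility at E: δ_0 − R_E·δ_{EE} = 0, so R_E = 2109/333.3 = 6.328 kip.
Moment equilibrium about D: M_D = Σ(load moments about D) − R_E·L = 75 − 6.328×10 = 11.72 kip·ft.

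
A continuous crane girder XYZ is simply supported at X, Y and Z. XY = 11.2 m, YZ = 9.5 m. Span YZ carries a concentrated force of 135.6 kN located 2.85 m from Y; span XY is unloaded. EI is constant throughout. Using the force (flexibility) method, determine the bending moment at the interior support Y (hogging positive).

M_Y = 105.5 kN·m

Release continuity at Y by inserting a hinge; the redundant is the internal moment M_Y. The primary structure is two simply-supported spans XY and YZ.
Rotations at Y on the released spans (each span's end-slope, ×1/EI):
  span YZ: point load 135.6 at a = 2.85: Pab(L + b)/(6LEI) = 728.2/EI
  relative rotation θ_0 = (0 + 728.2)/EI = 728.2/EI
A unit hogging moment at Y produces rotation L₁/(3EI) + L₂/(3EI) = 6.9/EI.
Compatibility: M_Y·(L₁+L₂)/(3EI) = θ_0, giving M_Y = 105.5 kN·m (hogging).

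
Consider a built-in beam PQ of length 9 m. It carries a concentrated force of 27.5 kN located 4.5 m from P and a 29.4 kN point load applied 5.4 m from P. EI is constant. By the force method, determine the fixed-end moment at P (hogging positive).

Take the two fixed-end moments M_P, M_Q as redundants; the released structure is the simple span PQ.
Simple-span end rotations at P and Q under the given loads:
  at P: point load 27.5 at a = 4.5: Pab(L + b)/(6LEI) = 139.2/EI
  at Q: point load 27.5 at a = 4.5: Pab(L + a)/(6LEI) = 139.2/EI
  at P: point load 29.4 at a = 5.4: Pab(L + b)/(6LEI) = 133.4/EI
  at Q: point load 29.4 at a = 5.4: Pab(L + a)/(6LEI) = 152.4/EI
  θ_P0 = 272.6/EI,  θ_Q0 = 291.6/EI
Flexibility coefficients: a unit moment at one end gives L/(3EI) there and L/(6EI) at the far end, so f₁₁ = f₂₂ = 3/EI and f₁₂ = f₂₁ = 1.5/EI.
Compatibility — zero rotation at each built-in end:
  3 M_P + 1.5 M_Q = 272.6
  1.5 M_P + 3 M_Q = 291.6
Solving the pair gives M_P = 56.34 kN·m and M_Q = 69.04 kN·m (hogging).

M_P = 56.34 kN·m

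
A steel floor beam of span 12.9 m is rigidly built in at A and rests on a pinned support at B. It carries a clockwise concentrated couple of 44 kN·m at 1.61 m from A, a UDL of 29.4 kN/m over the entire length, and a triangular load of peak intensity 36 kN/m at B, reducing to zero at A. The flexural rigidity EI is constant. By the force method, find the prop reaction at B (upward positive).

Release the roller at B. Primary structure: cantilever fixed at A.
Deflection at B on the released cantilever, summing each load's contribution:
  clockwise couple 44 at a = 1.61: M₀a(2L − a)/(2EI) = 856.8/EI
  UDL 29.4: wL⁴/(8EI) = 101769/EI
  triangular load, peak 36 at the free end: 11w₀L⁴/(120EI) = 91385/EI
  δ_0 = 194011/EI
Flexibility coefficient — unit upward force at B: δ_{BB} = L³/(3EI) = 715.6/EI.
Compatibility at B: δ_0 − R_B·δ_{BB} = 0, so R_B = 194011/715.6 = 271.1 kN.

R_B = 271.1 kN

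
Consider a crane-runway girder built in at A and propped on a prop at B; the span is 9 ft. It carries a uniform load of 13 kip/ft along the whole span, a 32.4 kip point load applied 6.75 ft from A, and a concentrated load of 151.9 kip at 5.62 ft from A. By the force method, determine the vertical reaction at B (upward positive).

R_B = 134.7 kip

Release the roller at B. Primary structure: cantilever fixed at A.
Deflection at B on the released cantilever, summing each load's contribution:
  UDL 13: wL⁴/(8EI) = 10662/EI
  point load 32.4 at a = 6.75: Pa²(3L − a)/(6EI) = 4982/EI
  point load 151.9 at a = 5.62: Pa²(3L − a)/(6EI) = 17096/EI
  δ_0 = 32740/EI
Flexibility coefficient — unit upward force at B: δ_{BB} = L³/(3EI) = 243/EI.
Compatibility at B: δ_0 − R_B·δ_{BB} = 0, so R_B = 32740/243 = 134.7 kip.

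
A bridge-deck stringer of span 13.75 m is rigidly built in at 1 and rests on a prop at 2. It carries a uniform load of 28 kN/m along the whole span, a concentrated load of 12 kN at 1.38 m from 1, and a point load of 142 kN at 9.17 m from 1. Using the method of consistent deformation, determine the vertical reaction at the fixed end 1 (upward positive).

R_1 = 320.8 kN

Release the roller at 2. Primary structure: cantilever fixed at 1.
Deflection at 2 on the released cantilever, summing each load's contribution:
  UDL 28: wL⁴/(8EI) = 125106/EI
  point load 12 at a = 1.38: Pa²(3L − a)/(6EI) = 151.9/EI
  point load 142 at a = 9.17: Pa²(3L − a)/(6EI) = 63843/EI
  δ_0 = 189101/EI
Tip deflection under a unit load at 2: L³/(3EI) = 866.5/EI.
The prop prevents deflection at 2: R_2 = δ_0/δ_{22} = 189101/866.5 = 218.2 kN.
Vertical equilibrium: R_1 = ΣP − R_2 = 539 − 218.2 = 320.8 kN.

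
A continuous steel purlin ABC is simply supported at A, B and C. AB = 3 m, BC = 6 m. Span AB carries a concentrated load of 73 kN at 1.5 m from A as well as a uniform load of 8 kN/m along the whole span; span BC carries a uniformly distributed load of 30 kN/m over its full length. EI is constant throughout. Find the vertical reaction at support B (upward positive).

Release continuity at B by inserting a hinge; the redundant is the internal moment M_B. The primary structure is two simply-supported spans AB and BC.
Discontinuity in slope at B on the released structure — sum the simple-span end rotations:
  span AB: point load 73 at a = 1.5: Pab(L + a)/(6LEI) = 41.06/EI
  span AB: UDL 8: wL³/(24EI) = 9/EI
  span BC: UDL 30: wL³/(24EI) = 270/EI
  relative rotation θ_0 = (50.06 + 270)/EI = 320.1/EI
A unit hogging moment at B produces rotation L₁/(3EI) + L₂/(3EI) = 3/EI.
Compatibility: M_B·(L₁+L₂)/(3EI) = θ_0, giving M_B = 106.7 kN·m (hogging).
Span AB, ΣM about A with M_B applied at B: R_B^{AB}·3 = 145.5 + 106.7, so R_B^{AB} = 84.06 kN and R_A = 97 − 84.06 = 12.94 kN.
Span BC, ΣM about C: R_B^{BC}·6 = 540 + 106.7, so R_B^{BC} = 107.8 kN and R_C = 180 − 107.8 = 72.22 kN.
R_B = 84.06 + 107.8 = 191.8 kN.

R_B = 191.8 kN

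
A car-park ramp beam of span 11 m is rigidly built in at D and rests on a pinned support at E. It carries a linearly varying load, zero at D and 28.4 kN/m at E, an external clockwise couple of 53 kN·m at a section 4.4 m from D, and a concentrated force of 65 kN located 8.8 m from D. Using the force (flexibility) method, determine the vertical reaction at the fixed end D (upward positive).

Release the roller at E. Primary structure: cantilever fixed at D.
Deflection at E on the released cantilever, summing each load's contribution:
  triangular load, peak 28.4 at the free end: 11w₀L⁴/(120EI) = 38115/EI
  clockwise couple 53 at a = 4.4: M₀a(2L − a)/(2EI) = 2052/EI
  point load 65 at a = 8.8: Pa²(3L − a)/(6EI) = 20302/EI
  δ_0 = 60470/EI
Flexibility coefficient — unit upward force at E: δ_{EE} = L³/(3EI) = 443.7/EI.
The prop prevents deflection at E: R_E = δ_0/δ_{EE} = 60470/443.7 = 136.3 kN.
Vertical equilibrium: R_D = ΣP − R_E = 221.2 − 136.3 = 84.9 kN.

R_D = 84.9 kN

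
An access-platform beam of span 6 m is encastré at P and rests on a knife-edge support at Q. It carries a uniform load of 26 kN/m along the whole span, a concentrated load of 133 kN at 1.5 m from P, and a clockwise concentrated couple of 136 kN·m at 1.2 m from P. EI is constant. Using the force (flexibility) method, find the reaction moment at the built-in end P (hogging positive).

Take the reaction at Q as the redundant and release it; the primary structure is a cantilever fixed at P.
Free-end deflection of the primary structure under the applied loading (downward +):
  UDL 26: wL⁴/(8EI) = 4212/EI
  point load 133 at a = 1.5: Pa²(3L − a)/(6EI) = 822.9/EI
  clockwise couple 136 at a = 1.2: M₀a(2L − a)/(2EI) = 881.3/EI
  δ_0 = 5916/EI
Tip deflection under a unit load at Q: L³/(3EI) = 72/EI.
Compatibility at Q: δ_0 − R_Q·δ_{QQ} = 0, so R_Q = 5916/72 = 82.17 kN.
Moment equilibrium about P: M_P = Σ(load moments about P) − R_Q·L = 803.5 − 82.17×6 = 310.5 kN·m.

M_P = 310.5 kN·m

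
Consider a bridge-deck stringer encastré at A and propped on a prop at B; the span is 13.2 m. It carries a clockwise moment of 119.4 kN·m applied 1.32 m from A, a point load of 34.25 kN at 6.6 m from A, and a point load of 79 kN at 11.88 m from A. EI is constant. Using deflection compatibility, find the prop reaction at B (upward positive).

Remove the prop at B; the released (primary) structure is a cantilever built in at A.
Deflection at B on the released cantilever, summing each load's contribution:
  clockwise couple 119.4 at a = 1.32: M₀a(2L − a)/(2EI) = 1976/EI
  point load 34.25 at a = 6.6: Pa²(3L − a)/(6EI) = 8206/EI
  point load 79 at a = 11.88: Pa²(3L − a)/(6EI) = 51511/EI
  δ_0 = 61693/EI
Tip deflection under a unit load at B: L³/(3EI) = 766.7/EI.
Compatibility at B: δ_0 − R_B·δ_{BB} = 0, so R_B = 61693/766.7 = 80.47 kN.

R_B = 80.47 kN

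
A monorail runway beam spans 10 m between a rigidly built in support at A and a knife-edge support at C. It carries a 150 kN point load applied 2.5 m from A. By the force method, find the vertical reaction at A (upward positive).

Release the roller at C. Primary structure: cantilever fixed at A.
Free-end deflection of the primary structure under the applied loading (downward +):
  point load 150 at a = 2.5: Pa²(3L − a)/(6EI) = 4297/EI
Flexibility coefficient — unit upward force at C: δ_{CC} = L³/(3EI) = 333.3/EI.
The prop prevents deflection at C: R_C = δ_0/δ_{CC} = 4297/333.3 = 12.89 kN.
Vertical equilibrium: R_A = ΣP − R_C = 150 − 12.89 = 137.1 kN.

R_A = 137.1 kN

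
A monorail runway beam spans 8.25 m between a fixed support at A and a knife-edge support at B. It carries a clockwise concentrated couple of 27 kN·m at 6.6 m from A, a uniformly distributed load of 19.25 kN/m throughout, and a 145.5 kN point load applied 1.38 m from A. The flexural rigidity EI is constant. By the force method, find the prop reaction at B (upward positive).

Take the reaction at B as the redundant and release it; the primary structure is a cantilever fixed at A.
Primary-structure tip deflection at B by superposition:
  clockwise couple 27 at a = 6.6: M₀a(2L − a)/(2EI) = 882.1/EI
  UDL 19.25: wL⁴/(8EI) = 11147/EI
  point load 145.5 at a = 1.38: Pa²(3L − a)/(6EI) = 1079/EI
  δ_0 = 13108/EI
Tip deflection under a unit load at B: L³/(3EI) = 187.2/EI.
Compatibility at B: δ_0 − R_B·δ_{BB} = 0, so R_B = 13108/187.2 = 70.03 kN.

R_B = 70.03 kN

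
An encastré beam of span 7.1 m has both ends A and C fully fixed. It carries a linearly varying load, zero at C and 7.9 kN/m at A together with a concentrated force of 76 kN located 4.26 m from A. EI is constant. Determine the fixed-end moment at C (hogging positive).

Take the two fixed-end moments M_A, M_C as redundants; the released structure is the simple span AC.
End rotations of the released simple span under the applied load (×1/EI):
  at A: triangular load, peak 7.9: w₀L³/(45EI) = 62.83/EI
  at C: triangular load, peak 7.9: 7w₀L³/(360EI) = 54.98/EI
  at A: point load 76 at a = 4.26: Pab(L + b)/(6LEI) = 214.5/EI
  at C: point load 76 at a = 4.26: Pab(L + a)/(6LEI) = 245.2/EI
  θ_A0 = 277.4/EI,  θ_C0 = 300.2/EI
Flexibility coefficients: a unit moment at one end gives L/(3EI) there and L/(6EI) at the far end, so f₁₁ = f₂₂ = 2.367/EI and f₁₂ = f₂₁ = 1.183/EI.
Compatibility — zero rotation at each built-in end:
  2.367 M_A + 1.183 M_C = 277.4
  1.183 M_A + 2.367 M_C = 300.2
Solving the pair gives M_A = 71.71 kN·m and M_C = 90.98 kN·m (hogging).

M_C = 90.98 kN·m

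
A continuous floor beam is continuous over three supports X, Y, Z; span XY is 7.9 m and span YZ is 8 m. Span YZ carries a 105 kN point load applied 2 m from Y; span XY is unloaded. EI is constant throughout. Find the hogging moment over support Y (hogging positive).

M_Y = 69.34 kN·m

Take M_Y as the redundant. Released structure: two simple spans XY and YZ with a hinge at Y.
End slopes at the hinge Y, treating each span as simply supported:
  span YZ: point load 105 at a = 2: Pab(L + b)/(6LEI) = 367.5/EI
  relative rotation θ_0 = (0 + 367.5)/EI = 367.5/EI
A unit hogging moment at Y produces rotation L₁/(3EI) + L₂/(3EI) = 5.3/EI.
Slope continuity at Y: θ_0 = M_Y·5.3/EI, so M_Y = 367.5/5.3 = 69.34 kN·m (hogging).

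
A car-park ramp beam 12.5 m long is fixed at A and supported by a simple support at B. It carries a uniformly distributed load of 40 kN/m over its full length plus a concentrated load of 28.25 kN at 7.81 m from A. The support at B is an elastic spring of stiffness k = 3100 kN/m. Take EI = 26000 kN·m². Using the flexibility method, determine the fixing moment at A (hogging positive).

Choose R_B as the redundant. The primary structure is the cantilever fixed at A.
Primary-structure tip deflection at B by superposition:
  UDL 40: wL⁴/(8EI) = 122070/EI
  point load 28.25 at a = 7.81: Pa²(3L − a)/(6EI) = 8527/EI
  δ_0 = 130597/EI
Tip deflection under a unit load at B: L³/(3EI) = 651/EI.
With EI = 26000 kN·m²: δ_0 = 5.023 m and δ_{BB} = 0.02504 m/kN.
Compatibility — the spring shortens by R_B/k under the reaction it provides: δ_0 − R_B·δ_{BB} = R_B/k. With 1/k = 0.000323 m/kN, R_B = δ_0 / (δ_{BB} + 1/k) = 5.023 / (0.02504 + 0.000323) = 198 kN.
Moment equilibrium about A: M_A = Σ(load moments about A) − R_B·L = 3346 − 198×12.5 = 870.1 kN·m.

M_A = 870.1 kN·m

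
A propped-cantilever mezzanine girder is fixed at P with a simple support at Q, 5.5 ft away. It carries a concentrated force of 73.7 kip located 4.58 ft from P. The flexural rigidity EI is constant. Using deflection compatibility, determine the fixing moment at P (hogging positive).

M_P = 32.95 kip·ft

Remove the prop at Q; the released (primary) structure is a cantilever built in at P.
Downward deflection at the released point Q due to the loads:
  point load 73.7 at a = 4.58: Pa²(3L − a)/(6EI) = 3071/EI
Flexibility coefficient — unit upward force at Q: δ_{QQ} = L³/(3EI) = 55.46/EI.
Compatibility at Q: δ_0 − R_Q·δ_{QQ} = 0, so R_Q = 3071/55.46 = 55.38 kip.
Moment equilibrium about P: M_P = Σ(load moments about P) − R_Q·L = 337.5 − 55.38×5.5 = 32.95 kip·ft.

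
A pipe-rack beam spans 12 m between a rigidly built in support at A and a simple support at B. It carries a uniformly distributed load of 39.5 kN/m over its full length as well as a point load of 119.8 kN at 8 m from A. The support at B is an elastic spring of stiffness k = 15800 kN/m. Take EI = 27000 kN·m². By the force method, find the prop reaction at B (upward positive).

Release the roller at B. Primary structure: cantilever fixed at A.
Downward deflection at the released point B due to the loads:
  UDL 39.5: wL⁴/(8EI) = 102384/EI
  point load 119.8 at a = 8: Pa²(3L − a)/(6EI) = 35780/EI
  δ_0 = 138164/EI
Tip deflection under a unit load at B: L³/(3EI) = 576/EI.
With EI = 27000 kN·m²: δ_0 = 5.1172 m and δ_{BB} = 0.021333 m/kN.
Compatibility — the spring shortens by R_B/k under the reaction it provides: δ_0 − R_B·δ_{BB} = R_B/k. With 1/k = 0.000063 m/kN, R_B = δ_0 / (δ_{BB} + 1/k) = 5.1172 / (0.021333 + 0.000063) = 239.2 kN.

R_B = 239.2 kN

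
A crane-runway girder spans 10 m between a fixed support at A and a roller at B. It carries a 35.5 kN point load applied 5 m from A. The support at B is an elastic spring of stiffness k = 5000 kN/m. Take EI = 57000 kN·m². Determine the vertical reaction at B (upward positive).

R_B = 10.73 kN

Release the roller at B. Primary structure: cantilever fixed at A.
Deflection at B on the released cantilever, summing each load's contribution:
  point load 35.5 at a = 5: Pa²(3L − a)/(6EI) = 3698/EI
Tip deflection under a unit load at B: L³/(3EI) = 333.3/EI.
With EI = 57000 kN·m²: δ_0 = 0.064876 m and δ_{BB} = 0.005848 m/kN.
Compatibility — the spring shortens by R_B/k under the reaction it provides: δ_0 − R_B·δ_{BB} = R_B/k. With 1/k = 0.0002 m/kN, R_B = δ_0 / (δ_{BB} + 1/k) = 0.064876 / (0.005848 + 0.0002) = 10.73 kN.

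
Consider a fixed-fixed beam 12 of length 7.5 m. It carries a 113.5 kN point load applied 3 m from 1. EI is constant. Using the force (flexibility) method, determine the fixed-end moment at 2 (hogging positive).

M_2 = 81.72 kN·m

Take the two fixed-end moments M_1, M_2 as redundants; the released structure is the simple span 12.
End rotations of the released simple span under the applied load (×1/EI):
  at 1: point load 113.5 at a = 3: Pab(L + b)/(6LEI) = 408.6/EI
  at 2: point load 113.5 at a = 3: Pab(L + a)/(6LEI) = 357.5/EI
  θ_10 = 408.6/EI,  θ_20 = 357.5/EI
Flexibility coefficients: a unit moment at one end gives L/(3EI) there and L/(6EI) at the far end, so f₁₁ = f₂₂ = 2.5/EI and f₁₂ = f₂₁ = 1.25/EI.
Compatibility — zero rotation at each built-in end:
  2.5 M_1 + 1.25 M_2 = 408.6
  1.25 M_1 + 2.5 M_2 = 357.5
Solving the pair gives M_1 = 122.6 kN·m and M_2 = 81.72 kN·m (hogging).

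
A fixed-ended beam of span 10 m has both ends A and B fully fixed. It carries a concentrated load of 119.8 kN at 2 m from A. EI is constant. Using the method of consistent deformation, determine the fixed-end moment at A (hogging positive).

Release both end moments; the primary structure is a simply-supported span AB with redundants M_A and M_B.
Simple-span end rotations at A and B under the given loads:
  at A: point load 119.8 at a = 2: Pab(L + b)/(6LEI) = 575/EI
  at B: point load 119.8 at a = 2: Pab(L + a)/(6LEI) = 383.4/EI
  θ_A0 = 575/EI,  θ_B0 = 383.4/EI
Flexibility coefficients: a unit moment at one end gives L/(3EI) there and L/(6EI) at the far end, so f₁₁ = f₂₂ = 3.333/EI and f₁₂ = f₂₁ = 1.667/EI.
Compatibility — zero rotation at each built-in end:
  3.333 M_A + 1.667 M_B = 575
  1.667 M_A + 3.333 M_B = 383.4
Solving the pair gives M_A = 153.3 kN·m and M_B = 38.34 kN·m (hogging).

M_A = 153.3 kN·m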